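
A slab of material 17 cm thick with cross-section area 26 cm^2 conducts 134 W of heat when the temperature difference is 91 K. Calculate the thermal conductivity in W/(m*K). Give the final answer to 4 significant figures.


k = Q*L / (A*dT)
L = 0.17 m, A = 2.6e-03 m^2
k = 134 * 0.17 / (2.6e-03 * 91)
k = 96.28 W/(m*K)


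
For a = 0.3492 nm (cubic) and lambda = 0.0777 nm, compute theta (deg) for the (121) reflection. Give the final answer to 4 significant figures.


d = a / sqrt(h^2+k^2+l^2)
d = 0.3492 / sqrt(6) = 0.14256 nm
lambda = 2*d*sin(theta)  =>  sin(theta) = lambda / (2*d)
sin(theta) = 0.0777 / (2 * 0.14256) = 0.272516
theta = 15.81 deg


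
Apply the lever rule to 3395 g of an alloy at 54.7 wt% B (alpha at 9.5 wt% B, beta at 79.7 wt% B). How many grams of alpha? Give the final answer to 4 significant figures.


f_alpha = (C_beta - C0) / (C_beta - C_alpha)
f_alpha = (79.7 - 54.7) / (79.7 - 9.5) = 0.356125
m_alpha = f_alpha * m_total = 0.356125 * 3395 = 1209 g


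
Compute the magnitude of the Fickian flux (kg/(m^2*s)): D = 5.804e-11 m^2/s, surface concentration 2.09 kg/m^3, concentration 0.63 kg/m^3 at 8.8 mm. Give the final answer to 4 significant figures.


J = -D * (dC/dx) = D * (C1 - C2) / dx
J = 5.804e-11 * (2.09 - 0.63) / 8.8e-03
J = 9.629e-09 kg/(m^2*s)


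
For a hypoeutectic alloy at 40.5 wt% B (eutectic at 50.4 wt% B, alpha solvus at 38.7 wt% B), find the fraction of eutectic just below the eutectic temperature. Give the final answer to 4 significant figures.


f_primary = (C_e - C0) / (C_e - C_alpha_max)
f_primary = (50.4 - 40.5) / (50.4 - 38.7)
f_primary = 0.846154
f_eutectic = 1 - 0.846154 = 0.1538


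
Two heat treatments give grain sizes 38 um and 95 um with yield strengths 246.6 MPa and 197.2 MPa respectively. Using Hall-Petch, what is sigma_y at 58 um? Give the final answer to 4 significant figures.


sigma_y = sigma0 + k / sqrt(d)
1/sqrt(d1) = 1/sqrt(3.8e-05) = 162.221;  1/sqrt(d2) = 102.598
k = (sigma1 - sigma2) / (1/sqrt(d1) - 1/sqrt(d2)) = (246.6 - 197.2) / (162.221 - 102.598) = 0.828531 MPa*m^0.5
sigma0 = sigma1 - k/sqrt(d1) = 246.6 - 0.828531*162.221 = 112.194 MPa
sigma_y(d3) = 112.194 + 0.828531 / sqrt(5.8e-05) = 221 MPa


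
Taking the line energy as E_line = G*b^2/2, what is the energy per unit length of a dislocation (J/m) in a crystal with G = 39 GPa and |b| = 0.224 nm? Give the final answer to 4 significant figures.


E = G*b^2/2
b = 0.224 nm = 2.24e-10 m
G = 39 GPa = 3.9e+10 Pa
E = 0.5 * 3.9e+10 * (2.24e-10)^2
E = 9.784e-10 J/m


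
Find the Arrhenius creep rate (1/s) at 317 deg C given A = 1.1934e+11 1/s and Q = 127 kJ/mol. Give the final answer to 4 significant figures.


rate = A * exp(-Q / (R*T))
T = 317 + 273.15 = 590.15 K
rate = 1.1934e+11 * exp(-127e3 / (8.314 * 590.15))
rate = 0.6847 1/s


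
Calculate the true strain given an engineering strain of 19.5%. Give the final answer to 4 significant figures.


epsilon_true = ln(1 + epsilon_eng)
epsilon_true = ln(1 + 0.195)
epsilon_true = 0.1781


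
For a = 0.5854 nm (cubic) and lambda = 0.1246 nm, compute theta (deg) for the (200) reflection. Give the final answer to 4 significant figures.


d = a / sqrt(h^2+k^2+l^2)
d = 0.5854 / sqrt(4) = 0.2927 nm
lambda = 2*d*sin(theta)  =>  sin(theta) = lambda / (2*d)
sin(theta) = 0.1246 / (2 * 0.2927) = 0.212846
theta = 12.29 deg


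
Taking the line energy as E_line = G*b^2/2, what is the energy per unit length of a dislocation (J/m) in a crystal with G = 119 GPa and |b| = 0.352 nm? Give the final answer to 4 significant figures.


E = G*b^2/2
b = 0.352 nm = 3.52e-10 m
G = 119 GPa = 1.19e+11 Pa
E = 0.5 * 1.19e+11 * (3.52e-10)^2
E = 7.372e-09 J/m


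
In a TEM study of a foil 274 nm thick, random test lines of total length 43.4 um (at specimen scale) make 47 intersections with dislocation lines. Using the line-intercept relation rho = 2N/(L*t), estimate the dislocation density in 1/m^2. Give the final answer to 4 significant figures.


rho = 2N / (L * t)
L = 43.4 um = 4.34e-05 m, t = 274 nm = 2.74e-07 m
rho = 2 * 47 / (4.34e-05 * 2.74e-07)
rho = 7.905e+12 1/m^2


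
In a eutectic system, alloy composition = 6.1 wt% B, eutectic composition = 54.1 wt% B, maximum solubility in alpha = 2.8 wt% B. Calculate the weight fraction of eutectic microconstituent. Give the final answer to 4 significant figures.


f_primary = (C_e - C0) / (C_e - C_alpha_max)
f_primary = (54.1 - 6.1) / (54.1 - 2.8)
f_primary = 0.935673
f_eutectic = 1 - 0.935673 = 0.06433


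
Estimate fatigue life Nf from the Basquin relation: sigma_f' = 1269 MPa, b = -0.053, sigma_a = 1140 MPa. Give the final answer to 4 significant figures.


sigma_a = sigma_f' * (2*Nf)^b
2*Nf = (sigma_a / sigma_f')^(1/b)
2*Nf = (1140 / 1269)^(1/-0.053)
2*Nf = 7.5584
Nf = 3.779 cycles


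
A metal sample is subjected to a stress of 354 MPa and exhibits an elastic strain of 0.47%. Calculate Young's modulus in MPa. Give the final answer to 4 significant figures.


E = sigma / epsilon
epsilon = 0.47% = 4.7e-03
E = 354 / 4.7e-03
E = 75320 MPa


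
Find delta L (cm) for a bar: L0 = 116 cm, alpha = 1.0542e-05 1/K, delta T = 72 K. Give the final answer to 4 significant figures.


dL = L0 * alpha * dT
dL = 116 * 1.0542e-05 * 72
dL = 0.08805 cm


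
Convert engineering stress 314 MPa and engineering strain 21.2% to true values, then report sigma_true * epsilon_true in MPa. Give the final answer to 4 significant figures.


sigma_true = sigma_eng * (1 + epsilon_eng)
sigma_true = 314 * (1 + 0.212) = 380.568 MPa
epsilon_true = ln(1 + epsilon_eng)
epsilon_true = ln(1 + 0.212) = 0.192272
sigma_true * epsilon_true = 380.568 * 0.192272 = 73.17 MPa


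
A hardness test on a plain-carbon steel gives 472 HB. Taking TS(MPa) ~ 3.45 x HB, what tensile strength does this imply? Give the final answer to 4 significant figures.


TS (MPa) = 3.45 * HB
TS = 3.45 * 472
TS = 1628 MPa


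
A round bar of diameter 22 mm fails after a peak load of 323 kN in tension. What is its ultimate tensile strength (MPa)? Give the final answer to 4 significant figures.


A0 = pi*(d/2)^2 = pi*(22/2)^2 = 380.133 mm^2
UTS = F_max / A0 = 323*1000 / 380.133
UTS = 849.7 MPa


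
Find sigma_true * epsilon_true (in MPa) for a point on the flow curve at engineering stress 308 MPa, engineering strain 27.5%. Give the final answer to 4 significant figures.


sigma_true = sigma_eng * (1 + epsilon_eng)
sigma_true = 308 * (1 + 0.275) = 392.7 MPa
epsilon_true = ln(1 + epsilon_eng)
epsilon_true = ln(1 + 0.275) = 0.242946
sigma_true * epsilon_true = 392.7 * 0.242946 = 95.4 MPa


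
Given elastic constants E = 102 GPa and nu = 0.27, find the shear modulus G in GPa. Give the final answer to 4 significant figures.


G = E / (2*(1+nu))
G = 102 / (2*(1+0.27))
G = 40.16 GPa


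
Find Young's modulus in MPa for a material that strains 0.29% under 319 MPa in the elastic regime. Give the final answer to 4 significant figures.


E = sigma / epsilon
epsilon = 0.29% = 2.9e-03
E = 319 / 2.9e-03
E = 110000 MPa


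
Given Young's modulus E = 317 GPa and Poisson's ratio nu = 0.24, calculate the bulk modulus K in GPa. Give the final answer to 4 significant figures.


K = E / (3*(1-2*nu))
K = 317 / (3*(1-2*0.24))
K = 203.2 GPa


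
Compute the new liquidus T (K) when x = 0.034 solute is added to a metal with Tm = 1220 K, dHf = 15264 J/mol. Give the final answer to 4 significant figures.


dT = R*Tm^2*x / dHf
dT = 8.314 * 1220^2 * 0.034 / 15264
dT = 27.5639 K
T_new = 1220 - 27.5639 = 1192 K


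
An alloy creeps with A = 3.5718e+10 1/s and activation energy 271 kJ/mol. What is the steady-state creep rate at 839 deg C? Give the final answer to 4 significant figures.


rate = A * exp(-Q / (R*T))
T = 839 + 273.15 = 1112.15 K
rate = 3.5718e+10 * exp(-271e3 / (8.314 * 1112.15))
rate = 6.673e-03 1/s


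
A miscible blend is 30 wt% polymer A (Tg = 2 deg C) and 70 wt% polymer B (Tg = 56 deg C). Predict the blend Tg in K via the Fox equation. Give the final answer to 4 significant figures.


1/Tg = w1/Tg1 + w2/Tg2 (in Kelvin)
Tg1 = 275.15 K, Tg2 = 329.15 K
1/Tg = 0.3/275.15 + 0.7/329.15
Tg = 310.8 K


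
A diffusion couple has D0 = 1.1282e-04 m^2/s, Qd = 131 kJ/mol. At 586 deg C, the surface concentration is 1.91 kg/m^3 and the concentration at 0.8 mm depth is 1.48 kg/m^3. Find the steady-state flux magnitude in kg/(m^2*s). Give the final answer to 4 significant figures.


Step 1: D = D0 * exp(-Qd/(R*T))
T = 586 + 273.15 = 859.15 K
D = 1.1282e-04 * exp(-131e3 / (8.314 * 859.15)) = 1.22336e-12 m^2/s
Step 2: J = D * (C1 - C2) / dx
J = 1.22336e-12 * (1.91 - 1.48) / 8e-04
J = 6.576e-10 kg/(m^2*s)


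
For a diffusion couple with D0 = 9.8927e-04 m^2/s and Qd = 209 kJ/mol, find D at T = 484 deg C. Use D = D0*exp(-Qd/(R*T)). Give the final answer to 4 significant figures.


D = D0 * exp(-Qd / (R*T))
T = 757.15 K
D = 9.8927e-04 * exp(-209e3 / (8.314 * 757.15))
D = 3.769e-18 m^2/s


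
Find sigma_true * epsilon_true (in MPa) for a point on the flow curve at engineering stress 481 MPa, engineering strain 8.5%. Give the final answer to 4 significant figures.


sigma_true = sigma_eng * (1 + epsilon_eng)
sigma_true = 481 * (1 + 0.085) = 521.885 MPa
epsilon_true = ln(1 + epsilon_eng)
epsilon_true = ln(1 + 0.085) = 0.08158
sigma_true * epsilon_true = 521.885 * 0.08158 = 42.58 MPa


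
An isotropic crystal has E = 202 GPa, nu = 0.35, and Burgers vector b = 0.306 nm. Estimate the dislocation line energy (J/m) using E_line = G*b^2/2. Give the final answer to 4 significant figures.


Step 1: G = E / (2*(1+nu))
G = 202 / (2*(1+0.35)) = 74.8148 GPa = 7.48148e+10 Pa
Step 2: E_line = G*b^2/2
b = 0.306 nm = 3.06e-10 m
E_line = 0.5 * 7.48148e+10 * (3.06e-10)^2 = 3.503e-09 J/m


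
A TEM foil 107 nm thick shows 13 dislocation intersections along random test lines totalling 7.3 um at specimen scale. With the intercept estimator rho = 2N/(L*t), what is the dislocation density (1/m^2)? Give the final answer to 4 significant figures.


rho = 2N / (L * t)
L = 7.3 um = 7.3e-06 m, t = 107 nm = 1.07e-07 m
rho = 2 * 13 / (7.3e-06 * 1.07e-07)
rho = 3.329e+13 1/m^2


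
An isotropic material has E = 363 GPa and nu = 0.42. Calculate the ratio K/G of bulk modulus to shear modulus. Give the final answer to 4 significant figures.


G = E / (2*(1+nu))
G = 363 / (2*(1+0.42)) = 127.817 GPa
K = E / (3*(1-2*nu))
K = 363 / (3*(1-2*0.42)) = 756.25 GPa
K/G = 756.25 / 127.817 = 5.917


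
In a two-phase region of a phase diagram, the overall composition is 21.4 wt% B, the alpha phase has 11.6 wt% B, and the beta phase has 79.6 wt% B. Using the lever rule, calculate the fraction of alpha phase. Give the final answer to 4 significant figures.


f_alpha = (C_beta - C0) / (C_beta - C_alpha)
f_alpha = (79.6 - 21.4) / (79.6 - 11.6)
f_alpha = 0.8559


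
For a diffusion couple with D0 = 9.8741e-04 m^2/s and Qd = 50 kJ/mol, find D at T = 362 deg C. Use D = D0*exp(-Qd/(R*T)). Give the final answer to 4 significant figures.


D = D0 * exp(-Qd / (R*T))
T = 635.15 K
D = 9.8741e-04 * exp(-50e3 / (8.314 * 635.15))
D = 7.627e-08 m^2/s


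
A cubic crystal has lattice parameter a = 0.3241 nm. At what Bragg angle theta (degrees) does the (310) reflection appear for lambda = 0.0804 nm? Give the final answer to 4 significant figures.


d = a / sqrt(h^2+k^2+l^2)
d = 0.3241 / sqrt(10) = 0.102489 nm
lambda = 2*d*sin(theta)  =>  sin(theta) = lambda / (2*d)
sin(theta) = 0.0804 / (2 * 0.102489) = 0.392236
theta = 23.09 deg


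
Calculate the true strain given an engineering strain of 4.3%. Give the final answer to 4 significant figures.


epsilon_true = ln(1 + epsilon_eng)
epsilon_true = ln(1 + 0.043)
epsilon_true = 0.0421


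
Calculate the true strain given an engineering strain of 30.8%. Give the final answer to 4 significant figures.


epsilon_true = ln(1 + epsilon_eng)
epsilon_true = ln(1 + 0.308)
epsilon_true = 0.2685


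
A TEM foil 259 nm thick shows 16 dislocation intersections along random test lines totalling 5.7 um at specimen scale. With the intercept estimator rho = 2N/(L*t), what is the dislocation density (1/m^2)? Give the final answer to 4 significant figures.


rho = 2N / (L * t)
L = 5.7 um = 5.7e-06 m, t = 259 nm = 2.59e-07 m
rho = 2 * 16 / (5.7e-06 * 2.59e-07)
rho = 2.168e+13 1/m^2


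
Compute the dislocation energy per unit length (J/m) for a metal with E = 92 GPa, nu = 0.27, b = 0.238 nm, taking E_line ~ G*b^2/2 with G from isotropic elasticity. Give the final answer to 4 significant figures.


Step 1: G = E / (2*(1+nu))
G = 92 / (2*(1+0.27)) = 36.2205 GPa = 3.62205e+10 Pa
Step 2: E_line = G*b^2/2
b = 0.238 nm = 2.38e-10 m
E_line = 0.5 * 3.62205e+10 * (2.38e-10)^2 = 1.026e-09 J/m


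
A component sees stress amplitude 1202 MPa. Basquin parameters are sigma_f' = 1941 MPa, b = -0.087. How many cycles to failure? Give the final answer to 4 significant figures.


sigma_a = sigma_f' * (2*Nf)^b
2*Nf = (sigma_a / sigma_f')^(1/b)
2*Nf = (1202 / 1941)^(1/-0.087)
2*Nf = 246.715
Nf = 123.4 cycles


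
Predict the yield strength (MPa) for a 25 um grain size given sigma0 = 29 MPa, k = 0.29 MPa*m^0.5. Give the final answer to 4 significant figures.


sigma_y = sigma0 + k / sqrt(d)
d = 25 um = 2.5e-05 m
sigma_y = 29 + 0.29 / sqrt(2.5e-05)
sigma_y = 87 MPa


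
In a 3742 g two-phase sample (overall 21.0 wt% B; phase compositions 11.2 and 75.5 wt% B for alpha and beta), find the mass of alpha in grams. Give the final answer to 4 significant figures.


f_alpha = (C_beta - C0) / (C_beta - C_alpha)
f_alpha = (75.5 - 21.0) / (75.5 - 11.2) = 0.847589
m_alpha = f_alpha * m_total = 0.847589 * 3742 = 3172 g


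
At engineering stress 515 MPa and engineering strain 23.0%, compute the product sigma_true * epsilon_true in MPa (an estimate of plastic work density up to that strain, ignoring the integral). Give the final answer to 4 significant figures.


sigma_true = sigma_eng * (1 + epsilon_eng)
sigma_true = 515 * (1 + 0.23) = 633.45 MPa
epsilon_true = ln(1 + epsilon_eng)
epsilon_true = ln(1 + 0.23) = 0.207014
sigma_true * epsilon_true = 633.45 * 0.207014 = 131.1 MPa


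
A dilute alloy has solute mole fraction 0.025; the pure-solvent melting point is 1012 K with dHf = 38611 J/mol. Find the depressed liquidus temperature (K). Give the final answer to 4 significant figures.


dT = R*Tm^2*x / dHf
dT = 8.314 * 1012^2 * 0.025 / 38611
dT = 5.51315 K
T_new = 1012 - 5.51315 = 1006 K


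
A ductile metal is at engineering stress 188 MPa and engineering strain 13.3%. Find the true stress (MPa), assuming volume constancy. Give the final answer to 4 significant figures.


sigma_true = sigma_eng * (1 + epsilon_eng)
sigma_true = 188 * (1 + 0.133)
sigma_true = 213 MPa


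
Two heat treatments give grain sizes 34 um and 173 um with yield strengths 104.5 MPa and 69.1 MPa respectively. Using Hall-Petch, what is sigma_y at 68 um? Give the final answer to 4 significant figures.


sigma_y = sigma0 + k / sqrt(d)
1/sqrt(d1) = 1/sqrt(3.4e-05) = 171.499;  1/sqrt(d2) = 76.0286
k = (sigma1 - sigma2) / (1/sqrt(d1) - 1/sqrt(d2)) = (104.5 - 69.1) / (171.499 - 76.0286) = 0.370797 MPa*m^0.5
sigma0 = sigma1 - k/sqrt(d1) = 104.5 - 0.370797*171.499 = 40.9088 MPa
sigma_y(d3) = 40.9088 + 0.370797 / sqrt(6.8e-05) = 85.87 MPa


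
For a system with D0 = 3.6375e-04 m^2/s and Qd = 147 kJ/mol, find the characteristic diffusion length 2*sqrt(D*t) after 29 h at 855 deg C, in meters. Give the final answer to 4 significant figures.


Step 1: D = D0 * exp(-Qd/(R*T))
T = 1128.15 K
D = 3.6375e-04 * exp(-147e3 / (8.314 * 1128.15)) = 5.67922e-11 m^2/s
Step 2: L = 2*sqrt(D*t)
t = 29 h = 104400 s
L = 2*sqrt(5.67922e-11 * 104400) = 4.87e-03 m


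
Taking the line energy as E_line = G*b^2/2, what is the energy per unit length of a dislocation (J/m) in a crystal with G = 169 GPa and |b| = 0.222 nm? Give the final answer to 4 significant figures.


E = G*b^2/2
b = 0.222 nm = 2.22e-10 m
G = 169 GPa = 1.69e+11 Pa
E = 0.5 * 1.69e+11 * (2.22e-10)^2
E = 4.164e-09 J/m


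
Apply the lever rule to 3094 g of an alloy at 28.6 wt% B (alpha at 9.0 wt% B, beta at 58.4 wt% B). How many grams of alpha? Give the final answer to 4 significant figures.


f_alpha = (C_beta - C0) / (C_beta - C_alpha)
f_alpha = (58.4 - 28.6) / (58.4 - 9.0) = 0.603239
m_alpha = f_alpha * m_total = 0.603239 * 3094 = 1866 g


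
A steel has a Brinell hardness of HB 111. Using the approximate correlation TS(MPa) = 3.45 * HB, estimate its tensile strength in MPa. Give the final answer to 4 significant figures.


TS (MPa) = 3.45 * HB
TS = 3.45 * 111
TS = 383 MPa


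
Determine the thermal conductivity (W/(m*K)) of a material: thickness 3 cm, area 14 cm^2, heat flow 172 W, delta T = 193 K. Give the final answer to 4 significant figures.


k = Q*L / (A*dT)
L = 0.03 m, A = 1.4e-03 m^2
k = 172 * 0.03 / (1.4e-03 * 193)
k = 19.1 W/(m*K)


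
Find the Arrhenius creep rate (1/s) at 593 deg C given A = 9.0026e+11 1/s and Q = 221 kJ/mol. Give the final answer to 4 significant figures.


rate = A * exp(-Q / (R*T))
T = 593 + 273.15 = 866.15 K
rate = 9.0026e+11 * exp(-221e3 / (8.314 * 866.15))
rate = 0.04228 1/s


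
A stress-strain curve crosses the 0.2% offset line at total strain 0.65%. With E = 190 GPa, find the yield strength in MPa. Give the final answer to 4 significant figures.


Offset strain = 0.002
Elastic strain at yield = total_strain - offset = 6.5e-03 - 0.002 = 4.5e-03
sigma_y = E * elastic_strain = 190000 * 4.5e-03
sigma_y = 855 MPa


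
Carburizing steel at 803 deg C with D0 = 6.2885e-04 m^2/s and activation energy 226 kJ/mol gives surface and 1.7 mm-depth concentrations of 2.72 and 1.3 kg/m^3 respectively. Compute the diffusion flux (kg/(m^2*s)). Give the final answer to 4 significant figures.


Step 1: D = D0 * exp(-Qd/(R*T))
T = 803 + 273.15 = 1076.15 K
D = 6.2885e-04 * exp(-226e3 / (8.314 * 1076.15)) = 6.73696e-15 m^2/s
Step 2: J = D * (C1 - C2) / dx
J = 6.73696e-15 * (2.72 - 1.3) / 1.7e-03
J = 5.627e-12 kg/(m^2*s)


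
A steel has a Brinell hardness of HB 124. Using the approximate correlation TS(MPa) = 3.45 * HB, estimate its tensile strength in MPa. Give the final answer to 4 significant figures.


TS (MPa) = 3.45 * HB
TS = 3.45 * 124
TS = 427.8 MPa


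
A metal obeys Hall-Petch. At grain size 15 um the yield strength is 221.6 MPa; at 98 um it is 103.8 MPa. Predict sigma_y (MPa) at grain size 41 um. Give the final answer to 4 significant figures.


sigma_y = sigma0 + k / sqrt(d)
1/sqrt(d1) = 1/sqrt(1.5e-05) = 258.199;  1/sqrt(d2) = 101.015
k = (sigma1 - sigma2) / (1/sqrt(d1) - 1/sqrt(d2)) = (221.6 - 103.8) / (258.199 - 101.015) = 0.749442 MPa*m^0.5
sigma0 = sigma1 - k/sqrt(d1) = 221.6 - 0.749442*258.199 = 28.0949 MPa
sigma_y(d3) = 28.0949 + 0.749442 / sqrt(4.1e-05) = 145.1 MPa


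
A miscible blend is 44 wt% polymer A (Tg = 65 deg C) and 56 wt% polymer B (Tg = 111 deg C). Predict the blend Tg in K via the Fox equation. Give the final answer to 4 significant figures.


1/Tg = w1/Tg1 + w2/Tg2 (in Kelvin)
Tg1 = 338.15 K, Tg2 = 384.15 K
1/Tg = 0.44/338.15 + 0.56/384.15
Tg = 362.5 K


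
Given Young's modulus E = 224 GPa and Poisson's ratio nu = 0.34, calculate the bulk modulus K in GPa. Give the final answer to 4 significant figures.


K = E / (3*(1-2*nu))
K = 224 / (3*(1-2*0.34))
K = 233.3 GPa


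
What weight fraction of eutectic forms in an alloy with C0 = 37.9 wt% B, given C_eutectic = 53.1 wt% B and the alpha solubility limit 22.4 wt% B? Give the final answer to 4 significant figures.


f_primary = (C_e - C0) / (C_e - C_alpha_max)
f_primary = (53.1 - 37.9) / (53.1 - 22.4)
f_primary = 0.495114
f_eutectic = 1 - 0.495114 = 0.5049


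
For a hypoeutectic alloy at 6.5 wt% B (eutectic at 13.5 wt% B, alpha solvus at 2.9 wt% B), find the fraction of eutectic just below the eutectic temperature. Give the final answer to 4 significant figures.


f_primary = (C_e - C0) / (C_e - C_alpha_max)
f_primary = (13.5 - 6.5) / (13.5 - 2.9)
f_primary = 0.660377
f_eutectic = 1 - 0.660377 = 0.3396


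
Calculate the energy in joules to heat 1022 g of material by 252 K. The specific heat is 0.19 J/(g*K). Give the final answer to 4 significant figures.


Q = m * cp * dT
Q = 1022 * 0.19 * 252
Q = 48930 J


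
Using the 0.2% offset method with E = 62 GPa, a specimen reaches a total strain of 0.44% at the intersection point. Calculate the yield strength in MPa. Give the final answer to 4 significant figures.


Offset strain = 0.002
Elastic strain at yield = total_strain - offset = 4.4e-03 - 0.002 = 2.4e-03
sigma_y = E * elastic_strain = 62000 * 2.4e-03
sigma_y = 148.8 MPa


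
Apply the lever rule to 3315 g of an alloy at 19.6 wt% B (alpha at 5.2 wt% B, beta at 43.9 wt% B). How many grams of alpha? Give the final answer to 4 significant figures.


f_alpha = (C_beta - C0) / (C_beta - C_alpha)
f_alpha = (43.9 - 19.6) / (43.9 - 5.2) = 0.627907
m_alpha = f_alpha * m_total = 0.627907 * 3315 = 2082 g


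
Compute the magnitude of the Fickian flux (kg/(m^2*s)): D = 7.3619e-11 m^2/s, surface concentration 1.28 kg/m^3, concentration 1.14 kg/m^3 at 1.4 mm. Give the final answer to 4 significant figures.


J = -D * (dC/dx) = D * (C1 - C2) / dx
J = 7.3619e-11 * (1.28 - 1.14) / 1.4e-03
J = 7.362e-09 kg/(m^2*s)


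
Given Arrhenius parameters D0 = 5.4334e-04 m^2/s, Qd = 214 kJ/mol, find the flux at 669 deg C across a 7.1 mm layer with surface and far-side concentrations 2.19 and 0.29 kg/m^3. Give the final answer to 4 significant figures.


Step 1: D = D0 * exp(-Qd/(R*T))
T = 669 + 273.15 = 942.15 K
D = 5.4334e-04 * exp(-214e3 / (8.314 * 942.15)) = 7.4142e-16 m^2/s
Step 2: J = D * (C1 - C2) / dx
J = 7.4142e-16 * (2.19 - 0.29) / 7.1e-03
J = 1.984e-13 kg/(m^2*s)


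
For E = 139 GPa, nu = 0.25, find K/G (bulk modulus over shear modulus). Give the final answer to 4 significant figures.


G = E / (2*(1+nu))
G = 139 / (2*(1+0.25)) = 55.6 GPa
K = E / (3*(1-2*nu))
K = 139 / (3*(1-2*0.25)) = 92.6667 GPa
K/G = 92.6667 / 55.6 = 1.667


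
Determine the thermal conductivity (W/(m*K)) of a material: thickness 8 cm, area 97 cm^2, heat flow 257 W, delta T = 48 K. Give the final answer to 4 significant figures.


k = Q*L / (A*dT)
L = 0.08 m, A = 9.7e-03 m^2
k = 257 * 0.08 / (9.7e-03 * 48)
k = 44.16 W/(m*K)


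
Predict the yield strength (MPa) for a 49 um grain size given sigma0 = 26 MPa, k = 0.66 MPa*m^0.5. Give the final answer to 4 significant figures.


sigma_y = sigma0 + k / sqrt(d)
d = 49 um = 4.9e-05 m
sigma_y = 26 + 0.66 / sqrt(4.9e-05)
sigma_y = 120.3 MPa


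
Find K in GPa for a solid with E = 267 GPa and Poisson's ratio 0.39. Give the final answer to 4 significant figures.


K = E / (3*(1-2*nu))
K = 267 / (3*(1-2*0.39))
K = 404.5 GPa


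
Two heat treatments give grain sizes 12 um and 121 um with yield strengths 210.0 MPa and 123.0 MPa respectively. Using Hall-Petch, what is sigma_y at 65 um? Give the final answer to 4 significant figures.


sigma_y = sigma0 + k / sqrt(d)
1/sqrt(d1) = 1/sqrt(1.2e-05) = 288.675;  1/sqrt(d2) = 90.9091
k = (sigma1 - sigma2) / (1/sqrt(d1) - 1/sqrt(d2)) = (210.0 - 123.0) / (288.675 - 90.9091) = 0.439914 MPa*m^0.5
sigma0 = sigma1 - k/sqrt(d1) = 210.0 - 0.439914*288.675 = 83.0078 MPa
sigma_y(d3) = 83.0078 + 0.439914 / sqrt(6.5e-05) = 137.6 MPa


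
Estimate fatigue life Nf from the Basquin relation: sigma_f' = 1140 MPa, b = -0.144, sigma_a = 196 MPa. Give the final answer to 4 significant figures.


sigma_a = sigma_f' * (2*Nf)^b
2*Nf = (sigma_a / sigma_f')^(1/b)
2*Nf = (196 / 1140)^(1/-0.144)
2*Nf = 204202
Nf = 102100 cycles


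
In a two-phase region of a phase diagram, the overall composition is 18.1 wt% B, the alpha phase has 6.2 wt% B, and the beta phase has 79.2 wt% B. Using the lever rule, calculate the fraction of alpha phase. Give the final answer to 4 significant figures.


f_alpha = (C_beta - C0) / (C_beta - C_alpha)
f_alpha = (79.2 - 18.1) / (79.2 - 6.2)
f_alpha = 0.837


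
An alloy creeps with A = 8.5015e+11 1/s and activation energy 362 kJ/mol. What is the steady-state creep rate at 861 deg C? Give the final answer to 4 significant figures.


rate = A * exp(-Q / (R*T))
T = 861 + 273.15 = 1134.15 K
rate = 8.5015e+11 * exp(-362e3 / (8.314 * 1134.15))
rate = 1.805e-05 1/s


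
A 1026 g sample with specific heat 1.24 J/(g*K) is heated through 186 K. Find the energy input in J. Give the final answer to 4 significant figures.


Q = m * cp * dT
Q = 1026 * 1.24 * 186
Q = 236600 J


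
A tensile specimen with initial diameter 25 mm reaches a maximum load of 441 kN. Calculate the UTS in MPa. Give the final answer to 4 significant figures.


A0 = pi*(d/2)^2 = pi*(25/2)^2 = 490.874 mm^2
UTS = F_max / A0 = 441*1000 / 490.874
UTS = 898.4 MPa


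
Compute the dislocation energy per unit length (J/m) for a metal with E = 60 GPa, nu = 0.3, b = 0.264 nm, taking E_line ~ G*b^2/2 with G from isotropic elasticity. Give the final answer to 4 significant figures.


Step 1: G = E / (2*(1+nu))
G = 60 / (2*(1+0.3)) = 23.0769 GPa = 2.30769e+10 Pa
Step 2: E_line = G*b^2/2
b = 0.264 nm = 2.64e-10 m
E_line = 0.5 * 2.30769e+10 * (2.64e-10)^2 = 8.042e-10 J/m


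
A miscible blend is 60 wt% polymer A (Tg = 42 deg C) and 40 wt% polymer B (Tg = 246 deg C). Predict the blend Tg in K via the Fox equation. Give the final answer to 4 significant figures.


1/Tg = w1/Tg1 + w2/Tg2 (in Kelvin)
Tg1 = 315.15 K, Tg2 = 519.15 K
1/Tg = 0.6/315.15 + 0.4/519.15
Tg = 373.9 K


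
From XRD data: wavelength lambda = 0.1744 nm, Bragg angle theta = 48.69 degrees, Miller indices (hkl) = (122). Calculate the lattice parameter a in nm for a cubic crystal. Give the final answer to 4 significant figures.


d = lambda / (2*sin(theta))
d = 0.1744 / (2*sin(48.69 deg))
d = 0.116089 nm
a = d * sqrt(h^2+k^2+l^2) = 0.116089 * sqrt(9)
a = 0.3483 nm


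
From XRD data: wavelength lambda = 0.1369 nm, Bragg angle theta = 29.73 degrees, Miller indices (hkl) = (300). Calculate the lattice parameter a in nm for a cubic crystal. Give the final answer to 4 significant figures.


d = lambda / (2*sin(theta))
d = 0.1369 / (2*sin(29.73 deg))
d = 0.138028 nm
a = d * sqrt(h^2+k^2+l^2) = 0.138028 * sqrt(9)
a = 0.4141 nm


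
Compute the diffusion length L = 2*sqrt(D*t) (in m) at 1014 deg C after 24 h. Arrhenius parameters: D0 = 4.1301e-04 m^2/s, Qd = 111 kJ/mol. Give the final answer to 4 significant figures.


Step 1: D = D0 * exp(-Qd/(R*T))
T = 1287.15 K
D = 4.1301e-04 * exp(-111e3 / (8.314 * 1287.15)) = 1.29193e-08 m^2/s
Step 2: L = 2*sqrt(D*t)
t = 24 h = 86400 s
L = 2*sqrt(1.29193e-08 * 86400) = 0.06682 m


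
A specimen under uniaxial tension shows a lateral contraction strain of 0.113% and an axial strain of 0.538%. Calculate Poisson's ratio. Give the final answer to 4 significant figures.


nu = -epsilon_lat / epsilon_axial
Lateral strain is contraction (negative), so using magnitudes:
nu = 0.113 / 0.538
nu = 0.21


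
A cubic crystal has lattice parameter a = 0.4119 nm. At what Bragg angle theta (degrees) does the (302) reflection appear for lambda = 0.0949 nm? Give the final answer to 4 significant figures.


d = a / sqrt(h^2+k^2+l^2)
d = 0.4119 / sqrt(13) = 0.114241 nm
lambda = 2*d*sin(theta)  =>  sin(theta) = lambda / (2*d)
sin(theta) = 0.0949 / (2 * 0.114241) = 0.415352
theta = 24.54 deg


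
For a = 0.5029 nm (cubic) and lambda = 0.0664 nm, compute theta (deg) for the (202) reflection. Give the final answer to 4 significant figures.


d = a / sqrt(h^2+k^2+l^2)
d = 0.5029 / sqrt(8) = 0.177802 nm
lambda = 2*d*sin(theta)  =>  sin(theta) = lambda / (2*d)
sin(theta) = 0.0664 / (2 * 0.177802) = 0.186725
theta = 10.76 deg


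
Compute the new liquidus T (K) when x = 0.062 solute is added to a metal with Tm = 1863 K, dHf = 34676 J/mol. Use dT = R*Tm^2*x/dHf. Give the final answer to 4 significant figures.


dT = R*Tm^2*x / dHf
dT = 8.314 * 1863^2 * 0.062 / 34676
dT = 51.5939 K
T_new = 1863 - 51.5939 = 1811 K


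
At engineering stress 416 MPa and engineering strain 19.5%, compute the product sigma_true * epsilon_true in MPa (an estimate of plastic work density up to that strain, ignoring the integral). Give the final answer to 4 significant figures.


sigma_true = sigma_eng * (1 + epsilon_eng)
sigma_true = 416 * (1 + 0.195) = 497.12 MPa
epsilon_true = ln(1 + epsilon_eng)
epsilon_true = ln(1 + 0.195) = 0.178146
sigma_true * epsilon_true = 497.12 * 0.178146 = 88.56 MPa


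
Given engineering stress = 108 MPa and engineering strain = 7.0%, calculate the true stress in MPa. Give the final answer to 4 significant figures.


sigma_true = sigma_eng * (1 + epsilon_eng)
sigma_true = 108 * (1 + 0.07)
sigma_true = 115.6 MPa


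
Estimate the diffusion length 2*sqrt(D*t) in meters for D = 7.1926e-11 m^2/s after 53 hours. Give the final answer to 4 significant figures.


t = 53 hr = 190800 s
Diffusion length = 2*sqrt(D*t)
= 2*sqrt(7.1926e-11 * 190800)
= 7.409e-03 m


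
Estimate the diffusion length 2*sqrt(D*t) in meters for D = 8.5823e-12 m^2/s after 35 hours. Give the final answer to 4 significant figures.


t = 35 hr = 126000 s
Diffusion length = 2*sqrt(D*t)
= 2*sqrt(8.5823e-12 * 126000)
= 2.08e-03 m


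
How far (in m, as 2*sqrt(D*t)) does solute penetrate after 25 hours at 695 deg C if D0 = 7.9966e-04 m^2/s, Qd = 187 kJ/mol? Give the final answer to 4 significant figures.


Step 1: D = D0 * exp(-Qd/(R*T))
T = 968.15 K
D = 7.9966e-04 * exp(-187e3 / (8.314 * 968.15)) = 6.50611e-14 m^2/s
Step 2: L = 2*sqrt(D*t)
t = 25 h = 90000 s
L = 2*sqrt(6.50611e-14 * 90000) = 1.53e-04 m


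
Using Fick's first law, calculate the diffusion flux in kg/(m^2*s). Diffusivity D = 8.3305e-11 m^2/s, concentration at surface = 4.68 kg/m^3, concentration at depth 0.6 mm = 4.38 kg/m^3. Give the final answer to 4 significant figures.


J = -D * (dC/dx) = D * (C1 - C2) / dx
J = 8.3305e-11 * (4.68 - 4.38) / 6e-04
J = 4.165e-08 kg/(m^2*s)


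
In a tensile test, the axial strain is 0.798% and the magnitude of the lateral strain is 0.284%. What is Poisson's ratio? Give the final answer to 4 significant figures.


nu = -epsilon_lat / epsilon_axial
Lateral strain is contraction (negative), so using magnitudes:
nu = 0.284 / 0.798
nu = 0.3559


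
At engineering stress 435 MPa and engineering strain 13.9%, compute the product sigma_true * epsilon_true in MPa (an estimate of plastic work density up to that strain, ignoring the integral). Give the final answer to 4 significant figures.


sigma_true = sigma_eng * (1 + epsilon_eng)
sigma_true = 435 * (1 + 0.139) = 495.465 MPa
epsilon_true = ln(1 + epsilon_eng)
epsilon_true = ln(1 + 0.139) = 0.130151
sigma_true * epsilon_true = 495.465 * 0.130151 = 64.49 MPa


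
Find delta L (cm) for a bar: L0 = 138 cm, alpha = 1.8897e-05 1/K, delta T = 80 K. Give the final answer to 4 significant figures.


dL = L0 * alpha * dT
dL = 138 * 1.8897e-05 * 80
dL = 0.2086 cm


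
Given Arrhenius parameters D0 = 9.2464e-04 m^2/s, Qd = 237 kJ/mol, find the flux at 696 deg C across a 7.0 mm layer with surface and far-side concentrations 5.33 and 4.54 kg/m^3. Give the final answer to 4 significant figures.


Step 1: D = D0 * exp(-Qd/(R*T))
T = 696 + 273.15 = 969.15 K
D = 9.2464e-04 * exp(-237e3 / (8.314 * 969.15)) = 1.55537e-16 m^2/s
Step 2: J = D * (C1 - C2) / dx
J = 1.55537e-16 * (5.33 - 4.54) / 7e-03
J = 1.755e-14 kg/(m^2*s)


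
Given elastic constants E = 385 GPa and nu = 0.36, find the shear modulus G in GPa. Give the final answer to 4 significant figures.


G = E / (2*(1+nu))
G = 385 / (2*(1+0.36))
G = 141.5 GPa


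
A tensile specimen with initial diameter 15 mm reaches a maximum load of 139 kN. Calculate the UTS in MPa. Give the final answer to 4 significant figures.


A0 = pi*(d/2)^2 = pi*(15/2)^2 = 176.715 mm^2
UTS = F_max / A0 = 139*1000 / 176.715
UTS = 786.6 MPa


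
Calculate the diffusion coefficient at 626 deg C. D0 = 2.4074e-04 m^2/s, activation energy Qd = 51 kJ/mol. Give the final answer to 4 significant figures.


D = D0 * exp(-Qd / (R*T))
T = 899.15 K
D = 2.4074e-04 * exp(-51e3 / (8.314 * 899.15))
D = 2.622e-07 m^2/s


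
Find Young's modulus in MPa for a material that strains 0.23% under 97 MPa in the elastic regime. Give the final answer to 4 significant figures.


E = sigma / epsilon
epsilon = 0.23% = 2.3e-03
E = 97 / 2.3e-03
E = 42170 MPa


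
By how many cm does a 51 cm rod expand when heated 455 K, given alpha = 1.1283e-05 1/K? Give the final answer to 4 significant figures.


dL = L0 * alpha * dT
dL = 51 * 1.1283e-05 * 455
dL = 0.2618 cm


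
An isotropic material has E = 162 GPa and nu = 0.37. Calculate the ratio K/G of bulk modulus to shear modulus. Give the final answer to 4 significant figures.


G = E / (2*(1+nu))
G = 162 / (2*(1+0.37)) = 59.1241 GPa
K = E / (3*(1-2*nu))
K = 162 / (3*(1-2*0.37)) = 207.692 GPa
K/G = 207.692 / 59.1241 = 3.513


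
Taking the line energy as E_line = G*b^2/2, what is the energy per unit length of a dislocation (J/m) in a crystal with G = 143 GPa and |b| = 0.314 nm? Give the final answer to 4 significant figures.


E = G*b^2/2
b = 0.314 nm = 3.14e-10 m
G = 143 GPa = 1.43e+11 Pa
E = 0.5 * 1.43e+11 * (3.14e-10)^2
E = 7.05e-09 J/m


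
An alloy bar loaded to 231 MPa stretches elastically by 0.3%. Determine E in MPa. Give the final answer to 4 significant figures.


E = sigma / epsilon
epsilon = 0.3% = 3e-03
E = 231 / 3e-03
E = 77000 MPa


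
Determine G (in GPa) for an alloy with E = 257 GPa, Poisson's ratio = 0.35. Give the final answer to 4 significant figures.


G = E / (2*(1+nu))
G = 257 / (2*(1+0.35))
G = 95.19 GPa


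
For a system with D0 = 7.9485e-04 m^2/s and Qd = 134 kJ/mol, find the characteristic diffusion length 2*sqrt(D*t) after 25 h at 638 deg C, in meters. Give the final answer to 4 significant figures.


Step 1: D = D0 * exp(-Qd/(R*T))
T = 911.15 K
D = 7.9485e-04 * exp(-134e3 / (8.314 * 911.15)) = 1.65204e-11 m^2/s
Step 2: L = 2*sqrt(D*t)
t = 25 h = 90000 s
L = 2*sqrt(1.65204e-11 * 90000) = 2.439e-03 m


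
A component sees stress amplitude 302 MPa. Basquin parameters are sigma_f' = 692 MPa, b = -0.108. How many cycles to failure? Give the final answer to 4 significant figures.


sigma_a = sigma_f' * (2*Nf)^b
2*Nf = (sigma_a / sigma_f')^(1/b)
2*Nf = (302 / 692)^(1/-0.108)
2*Nf = 2158.99
Nf = 1079 cycles


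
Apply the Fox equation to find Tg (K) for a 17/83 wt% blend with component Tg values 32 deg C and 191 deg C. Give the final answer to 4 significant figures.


1/Tg = w1/Tg1 + w2/Tg2 (in Kelvin)
Tg1 = 305.15 K, Tg2 = 464.15 K
1/Tg = 0.17/305.15 + 0.83/464.15
Tg = 426.4 K


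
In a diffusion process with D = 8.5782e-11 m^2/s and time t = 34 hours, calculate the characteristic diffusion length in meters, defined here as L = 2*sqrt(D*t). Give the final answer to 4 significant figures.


t = 34 hr = 122400 s
Diffusion length = 2*sqrt(D*t)
= 2*sqrt(8.5782e-11 * 122400)
= 6.481e-03 m


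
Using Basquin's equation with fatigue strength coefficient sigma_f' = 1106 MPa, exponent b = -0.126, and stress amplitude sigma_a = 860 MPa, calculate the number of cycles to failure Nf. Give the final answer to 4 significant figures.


sigma_a = sigma_f' * (2*Nf)^b
2*Nf = (sigma_a / sigma_f')^(1/b)
2*Nf = (860 / 1106)^(1/-0.126)
2*Nf = 7.36405
Nf = 3.682 cycles


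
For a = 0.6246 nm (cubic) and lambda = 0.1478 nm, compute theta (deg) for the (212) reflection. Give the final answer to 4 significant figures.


d = a / sqrt(h^2+k^2+l^2)
d = 0.6246 / sqrt(9) = 0.2082 nm
lambda = 2*d*sin(theta)  =>  sin(theta) = lambda / (2*d)
sin(theta) = 0.1478 / (2 * 0.2082) = 0.354947
theta = 20.79 deg


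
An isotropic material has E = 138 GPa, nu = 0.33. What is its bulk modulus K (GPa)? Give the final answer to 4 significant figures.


K = E / (3*(1-2*nu))
K = 138 / (3*(1-2*0.33))
K = 135.3 GPa


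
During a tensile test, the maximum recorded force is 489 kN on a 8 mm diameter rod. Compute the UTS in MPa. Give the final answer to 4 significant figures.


A0 = pi*(d/2)^2 = pi*(8/2)^2 = 50.2655 mm^2
UTS = F_max / A0 = 489*1000 / 50.2655
UTS = 9728 MPa


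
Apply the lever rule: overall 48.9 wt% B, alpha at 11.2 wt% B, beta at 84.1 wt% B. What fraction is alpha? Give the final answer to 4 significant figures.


f_alpha = (C_beta - C0) / (C_beta - C_alpha)
f_alpha = (84.1 - 48.9) / (84.1 - 11.2)
f_alpha = 0.4829


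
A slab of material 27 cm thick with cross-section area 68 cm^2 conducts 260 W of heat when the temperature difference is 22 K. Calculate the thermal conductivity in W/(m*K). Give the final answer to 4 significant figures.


k = Q*L / (A*dT)
L = 0.27 m, A = 6.8e-03 m^2
k = 260 * 0.27 / (6.8e-03 * 22)
k = 469.3 W/(m*K)


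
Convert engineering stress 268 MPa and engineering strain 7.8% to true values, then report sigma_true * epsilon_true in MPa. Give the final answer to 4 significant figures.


sigma_true = sigma_eng * (1 + epsilon_eng)
sigma_true = 268 * (1 + 0.078) = 288.904 MPa
epsilon_true = ln(1 + epsilon_eng)
epsilon_true = ln(1 + 0.078) = 0.0751075
sigma_true * epsilon_true = 288.904 * 0.0751075 = 21.7 MPa


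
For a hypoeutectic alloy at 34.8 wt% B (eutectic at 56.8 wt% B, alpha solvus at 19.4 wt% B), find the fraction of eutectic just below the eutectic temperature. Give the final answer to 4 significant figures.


f_primary = (C_e - C0) / (C_e - C_alpha_max)
f_primary = (56.8 - 34.8) / (56.8 - 19.4)
f_primary = 0.588235
f_eutectic = 1 - 0.588235 = 0.4118


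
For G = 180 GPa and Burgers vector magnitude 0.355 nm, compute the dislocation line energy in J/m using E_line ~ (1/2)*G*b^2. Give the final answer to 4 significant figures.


E = G*b^2/2
b = 0.355 nm = 3.55e-10 m
G = 180 GPa = 1.8e+11 Pa
E = 0.5 * 1.8e+11 * (3.55e-10)^2
E = 1.134e-08 J/m


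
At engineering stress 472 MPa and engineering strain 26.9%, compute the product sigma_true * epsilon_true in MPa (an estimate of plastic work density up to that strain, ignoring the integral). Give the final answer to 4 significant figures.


sigma_true = sigma_eng * (1 + epsilon_eng)
sigma_true = 472 * (1 + 0.269) = 598.968 MPa
epsilon_true = ln(1 + epsilon_eng)
epsilon_true = ln(1 + 0.269) = 0.238229
sigma_true * epsilon_true = 598.968 * 0.238229 = 142.7 MPa


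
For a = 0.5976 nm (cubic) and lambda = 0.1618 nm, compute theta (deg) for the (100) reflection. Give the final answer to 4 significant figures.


d = a / sqrt(h^2+k^2+l^2)
d = 0.5976 / sqrt(1) = 0.5976 nm
lambda = 2*d*sin(theta)  =>  sin(theta) = lambda / (2*d)
sin(theta) = 0.1618 / (2 * 0.5976) = 0.135375
theta = 7.78 deg


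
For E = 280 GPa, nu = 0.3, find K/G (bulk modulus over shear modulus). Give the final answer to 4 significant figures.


G = E / (2*(1+nu))
G = 280 / (2*(1+0.3)) = 107.692 GPa
K = E / (3*(1-2*nu))
K = 280 / (3*(1-2*0.3)) = 233.333 GPa
K/G = 233.333 / 107.692 = 2.167


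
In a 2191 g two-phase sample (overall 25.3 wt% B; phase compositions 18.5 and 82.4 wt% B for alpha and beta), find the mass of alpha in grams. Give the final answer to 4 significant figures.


f_alpha = (C_beta - C0) / (C_beta - C_alpha)
f_alpha = (82.4 - 25.3) / (82.4 - 18.5) = 0.893584
m_alpha = f_alpha * m_total = 0.893584 * 2191 = 1958 g


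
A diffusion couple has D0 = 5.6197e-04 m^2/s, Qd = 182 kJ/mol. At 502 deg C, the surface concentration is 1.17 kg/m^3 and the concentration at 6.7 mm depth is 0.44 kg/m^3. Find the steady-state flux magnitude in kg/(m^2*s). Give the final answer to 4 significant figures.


Step 1: D = D0 * exp(-Qd/(R*T))
T = 502 + 273.15 = 775.15 K
D = 5.6197e-04 * exp(-182e3 / (8.314 * 775.15)) = 3.05442e-16 m^2/s
Step 2: J = D * (C1 - C2) / dx
J = 3.05442e-16 * (1.17 - 0.44) / 6.7e-03
J = 3.328e-14 kg/(m^2*s)


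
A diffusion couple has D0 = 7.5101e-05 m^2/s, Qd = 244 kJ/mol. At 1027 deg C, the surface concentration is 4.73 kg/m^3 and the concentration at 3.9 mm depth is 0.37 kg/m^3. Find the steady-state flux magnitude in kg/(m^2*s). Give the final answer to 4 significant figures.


Step 1: D = D0 * exp(-Qd/(R*T))
T = 1027 + 273.15 = 1300.15 K
D = 7.5101e-05 * exp(-244e3 / (8.314 * 1300.15)) = 1.18136e-14 m^2/s
Step 2: J = D * (C1 - C2) / dx
J = 1.18136e-14 * (4.73 - 0.37) / 3.9e-03
J = 1.321e-11 kg/(m^2*s)
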